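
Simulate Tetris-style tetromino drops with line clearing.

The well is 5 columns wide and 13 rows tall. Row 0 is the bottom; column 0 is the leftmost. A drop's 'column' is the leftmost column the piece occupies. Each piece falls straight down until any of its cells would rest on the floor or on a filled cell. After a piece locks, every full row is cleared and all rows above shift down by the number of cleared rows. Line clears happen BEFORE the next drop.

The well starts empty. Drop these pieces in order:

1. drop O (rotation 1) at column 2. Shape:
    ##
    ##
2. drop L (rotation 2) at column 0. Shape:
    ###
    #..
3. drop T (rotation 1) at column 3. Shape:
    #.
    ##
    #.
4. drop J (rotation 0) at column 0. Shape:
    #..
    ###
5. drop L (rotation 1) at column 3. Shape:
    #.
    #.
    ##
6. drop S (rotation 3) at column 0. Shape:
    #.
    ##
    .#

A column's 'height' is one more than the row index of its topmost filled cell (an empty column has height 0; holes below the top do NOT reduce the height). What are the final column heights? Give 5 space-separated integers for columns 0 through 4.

Drop 1: O rot1 at col 2 lands with bottom-row=0; cleared 0 line(s) (total 0); column heights now [0 0 2 2 0], max=2
Drop 2: L rot2 at col 0 lands with bottom-row=1; cleared 0 line(s) (total 0); column heights now [3 3 3 2 0], max=3
Drop 3: T rot1 at col 3 lands with bottom-row=2; cleared 0 line(s) (total 0); column heights now [3 3 3 5 4], max=5
Drop 4: J rot0 at col 0 lands with bottom-row=3; cleared 1 line(s) (total 1); column heights now [4 3 3 4 0], max=4
Drop 5: L rot1 at col 3 lands with bottom-row=4; cleared 0 line(s) (total 1); column heights now [4 3 3 7 5], max=7
Drop 6: S rot3 at col 0 lands with bottom-row=3; cleared 0 line(s) (total 1); column heights now [6 5 3 7 5], max=7

Answer: 6 5 3 7 5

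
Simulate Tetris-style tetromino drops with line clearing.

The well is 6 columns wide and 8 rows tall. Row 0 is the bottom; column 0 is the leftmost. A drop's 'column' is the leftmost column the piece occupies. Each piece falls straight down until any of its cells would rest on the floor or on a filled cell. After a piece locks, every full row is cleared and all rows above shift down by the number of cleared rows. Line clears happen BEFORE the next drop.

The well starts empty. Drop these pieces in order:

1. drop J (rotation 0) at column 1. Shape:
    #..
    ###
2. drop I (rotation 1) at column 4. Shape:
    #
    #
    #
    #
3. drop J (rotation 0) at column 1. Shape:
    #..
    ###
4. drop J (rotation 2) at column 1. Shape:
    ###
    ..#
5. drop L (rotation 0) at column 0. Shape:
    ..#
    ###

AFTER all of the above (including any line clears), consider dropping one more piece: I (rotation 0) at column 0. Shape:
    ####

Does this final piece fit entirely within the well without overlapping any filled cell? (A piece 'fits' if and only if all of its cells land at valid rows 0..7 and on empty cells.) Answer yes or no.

Answer: yes

Derivation:
Drop 1: J rot0 at col 1 lands with bottom-row=0; cleared 0 line(s) (total 0); column heights now [0 2 1 1 0 0], max=2
Drop 2: I rot1 at col 4 lands with bottom-row=0; cleared 0 line(s) (total 0); column heights now [0 2 1 1 4 0], max=4
Drop 3: J rot0 at col 1 lands with bottom-row=2; cleared 0 line(s) (total 0); column heights now [0 4 3 3 4 0], max=4
Drop 4: J rot2 at col 1 lands with bottom-row=3; cleared 0 line(s) (total 0); column heights now [0 5 5 5 4 0], max=5
Drop 5: L rot0 at col 0 lands with bottom-row=5; cleared 0 line(s) (total 0); column heights now [6 6 7 5 4 0], max=7
Test piece I rot0 at col 0 (width 4): heights before test = [6 6 7 5 4 0]; fits = True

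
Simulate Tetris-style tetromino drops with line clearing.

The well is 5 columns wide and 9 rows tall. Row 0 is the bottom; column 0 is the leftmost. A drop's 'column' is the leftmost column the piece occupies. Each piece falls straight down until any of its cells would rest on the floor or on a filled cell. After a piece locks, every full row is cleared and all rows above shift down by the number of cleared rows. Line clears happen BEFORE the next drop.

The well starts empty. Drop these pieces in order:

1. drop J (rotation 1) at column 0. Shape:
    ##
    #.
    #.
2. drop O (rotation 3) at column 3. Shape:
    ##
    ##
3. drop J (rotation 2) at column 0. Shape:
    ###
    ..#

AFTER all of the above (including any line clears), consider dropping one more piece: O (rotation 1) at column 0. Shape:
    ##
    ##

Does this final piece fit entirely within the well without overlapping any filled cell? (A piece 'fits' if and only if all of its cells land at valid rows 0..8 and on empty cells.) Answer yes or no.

Answer: yes

Derivation:
Drop 1: J rot1 at col 0 lands with bottom-row=0; cleared 0 line(s) (total 0); column heights now [3 3 0 0 0], max=3
Drop 2: O rot3 at col 3 lands with bottom-row=0; cleared 0 line(s) (total 0); column heights now [3 3 0 2 2], max=3
Drop 3: J rot2 at col 0 lands with bottom-row=2; cleared 0 line(s) (total 0); column heights now [4 4 4 2 2], max=4
Test piece O rot1 at col 0 (width 2): heights before test = [4 4 4 2 2]; fits = True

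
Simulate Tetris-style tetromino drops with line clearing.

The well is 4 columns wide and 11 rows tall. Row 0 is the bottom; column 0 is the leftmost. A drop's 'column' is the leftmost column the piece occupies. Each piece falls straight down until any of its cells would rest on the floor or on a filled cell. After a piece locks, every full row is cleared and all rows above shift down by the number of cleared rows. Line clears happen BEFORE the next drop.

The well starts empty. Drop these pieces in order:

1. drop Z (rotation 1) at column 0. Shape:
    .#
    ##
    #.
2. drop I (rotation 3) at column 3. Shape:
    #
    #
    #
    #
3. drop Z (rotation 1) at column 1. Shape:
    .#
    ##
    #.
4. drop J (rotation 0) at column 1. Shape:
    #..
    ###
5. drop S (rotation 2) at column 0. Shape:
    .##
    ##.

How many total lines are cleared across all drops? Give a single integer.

Answer: 0

Derivation:
Drop 1: Z rot1 at col 0 lands with bottom-row=0; cleared 0 line(s) (total 0); column heights now [2 3 0 0], max=3
Drop 2: I rot3 at col 3 lands with bottom-row=0; cleared 0 line(s) (total 0); column heights now [2 3 0 4], max=4
Drop 3: Z rot1 at col 1 lands with bottom-row=3; cleared 0 line(s) (total 0); column heights now [2 5 6 4], max=6
Drop 4: J rot0 at col 1 lands with bottom-row=6; cleared 0 line(s) (total 0); column heights now [2 8 7 7], max=8
Drop 5: S rot2 at col 0 lands with bottom-row=8; cleared 0 line(s) (total 0); column heights now [9 10 10 7], max=10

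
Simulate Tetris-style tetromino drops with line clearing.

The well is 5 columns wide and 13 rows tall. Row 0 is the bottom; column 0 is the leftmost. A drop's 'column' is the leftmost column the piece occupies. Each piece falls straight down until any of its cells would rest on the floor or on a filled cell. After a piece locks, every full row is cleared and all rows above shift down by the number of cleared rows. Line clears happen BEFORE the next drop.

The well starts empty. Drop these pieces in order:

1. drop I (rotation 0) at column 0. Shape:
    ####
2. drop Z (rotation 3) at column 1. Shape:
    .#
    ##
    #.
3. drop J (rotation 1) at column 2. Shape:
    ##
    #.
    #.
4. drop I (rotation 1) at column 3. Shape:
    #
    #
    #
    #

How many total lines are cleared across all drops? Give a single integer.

Answer: 0

Derivation:
Drop 1: I rot0 at col 0 lands with bottom-row=0; cleared 0 line(s) (total 0); column heights now [1 1 1 1 0], max=1
Drop 2: Z rot3 at col 1 lands with bottom-row=1; cleared 0 line(s) (total 0); column heights now [1 3 4 1 0], max=4
Drop 3: J rot1 at col 2 lands with bottom-row=4; cleared 0 line(s) (total 0); column heights now [1 3 7 7 0], max=7
Drop 4: I rot1 at col 3 lands with bottom-row=7; cleared 0 line(s) (total 0); column heights now [1 3 7 11 0], max=11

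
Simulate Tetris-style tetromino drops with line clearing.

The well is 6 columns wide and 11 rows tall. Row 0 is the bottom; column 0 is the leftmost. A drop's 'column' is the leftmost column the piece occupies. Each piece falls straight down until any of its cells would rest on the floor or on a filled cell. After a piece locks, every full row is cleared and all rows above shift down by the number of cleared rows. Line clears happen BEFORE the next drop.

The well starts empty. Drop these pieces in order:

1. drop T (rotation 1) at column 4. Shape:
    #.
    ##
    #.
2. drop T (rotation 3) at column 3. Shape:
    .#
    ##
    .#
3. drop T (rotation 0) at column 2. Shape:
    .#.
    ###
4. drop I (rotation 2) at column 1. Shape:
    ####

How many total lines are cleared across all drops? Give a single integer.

Answer: 0

Derivation:
Drop 1: T rot1 at col 4 lands with bottom-row=0; cleared 0 line(s) (total 0); column heights now [0 0 0 0 3 2], max=3
Drop 2: T rot3 at col 3 lands with bottom-row=3; cleared 0 line(s) (total 0); column heights now [0 0 0 5 6 2], max=6
Drop 3: T rot0 at col 2 lands with bottom-row=6; cleared 0 line(s) (total 0); column heights now [0 0 7 8 7 2], max=8
Drop 4: I rot2 at col 1 lands with bottom-row=8; cleared 0 line(s) (total 0); column heights now [0 9 9 9 9 2], max=9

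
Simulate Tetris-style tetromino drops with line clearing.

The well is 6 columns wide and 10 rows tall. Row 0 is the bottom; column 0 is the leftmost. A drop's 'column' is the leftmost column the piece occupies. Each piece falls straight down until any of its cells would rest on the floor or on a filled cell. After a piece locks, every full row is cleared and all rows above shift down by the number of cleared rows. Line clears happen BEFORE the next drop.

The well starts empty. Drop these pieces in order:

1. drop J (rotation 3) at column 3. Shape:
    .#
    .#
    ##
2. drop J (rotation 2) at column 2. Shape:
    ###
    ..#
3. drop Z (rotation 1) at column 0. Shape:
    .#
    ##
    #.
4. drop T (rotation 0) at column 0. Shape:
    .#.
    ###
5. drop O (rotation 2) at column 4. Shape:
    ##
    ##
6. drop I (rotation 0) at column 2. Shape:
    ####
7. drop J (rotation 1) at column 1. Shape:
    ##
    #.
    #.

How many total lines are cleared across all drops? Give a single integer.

Drop 1: J rot3 at col 3 lands with bottom-row=0; cleared 0 line(s) (total 0); column heights now [0 0 0 1 3 0], max=3
Drop 2: J rot2 at col 2 lands with bottom-row=3; cleared 0 line(s) (total 0); column heights now [0 0 5 5 5 0], max=5
Drop 3: Z rot1 at col 0 lands with bottom-row=0; cleared 0 line(s) (total 0); column heights now [2 3 5 5 5 0], max=5
Drop 4: T rot0 at col 0 lands with bottom-row=5; cleared 0 line(s) (total 0); column heights now [6 7 6 5 5 0], max=7
Drop 5: O rot2 at col 4 lands with bottom-row=5; cleared 0 line(s) (total 0); column heights now [6 7 6 5 7 7], max=7
Drop 6: I rot0 at col 2 lands with bottom-row=7; cleared 0 line(s) (total 0); column heights now [6 7 8 8 8 8], max=8
Drop 7: J rot1 at col 1 lands with bottom-row=7; cleared 0 line(s) (total 0); column heights now [6 10 10 8 8 8], max=10

Answer: 0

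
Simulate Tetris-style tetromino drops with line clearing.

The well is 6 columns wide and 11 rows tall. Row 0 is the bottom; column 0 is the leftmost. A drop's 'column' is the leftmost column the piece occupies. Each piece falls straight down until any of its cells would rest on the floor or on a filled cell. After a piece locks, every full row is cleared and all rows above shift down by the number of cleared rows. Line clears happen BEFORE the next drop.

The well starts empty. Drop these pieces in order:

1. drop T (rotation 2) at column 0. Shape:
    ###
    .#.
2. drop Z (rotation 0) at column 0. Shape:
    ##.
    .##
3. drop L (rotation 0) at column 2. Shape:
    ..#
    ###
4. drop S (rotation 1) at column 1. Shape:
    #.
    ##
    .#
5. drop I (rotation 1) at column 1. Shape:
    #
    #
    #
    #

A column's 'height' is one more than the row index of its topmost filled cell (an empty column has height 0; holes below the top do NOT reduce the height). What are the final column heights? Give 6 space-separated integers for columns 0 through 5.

Answer: 4 11 6 4 5 0

Derivation:
Drop 1: T rot2 at col 0 lands with bottom-row=0; cleared 0 line(s) (total 0); column heights now [2 2 2 0 0 0], max=2
Drop 2: Z rot0 at col 0 lands with bottom-row=2; cleared 0 line(s) (total 0); column heights now [4 4 3 0 0 0], max=4
Drop 3: L rot0 at col 2 lands with bottom-row=3; cleared 0 line(s) (total 0); column heights now [4 4 4 4 5 0], max=5
Drop 4: S rot1 at col 1 lands with bottom-row=4; cleared 0 line(s) (total 0); column heights now [4 7 6 4 5 0], max=7
Drop 5: I rot1 at col 1 lands with bottom-row=7; cleared 0 line(s) (total 0); column heights now [4 11 6 4 5 0], max=11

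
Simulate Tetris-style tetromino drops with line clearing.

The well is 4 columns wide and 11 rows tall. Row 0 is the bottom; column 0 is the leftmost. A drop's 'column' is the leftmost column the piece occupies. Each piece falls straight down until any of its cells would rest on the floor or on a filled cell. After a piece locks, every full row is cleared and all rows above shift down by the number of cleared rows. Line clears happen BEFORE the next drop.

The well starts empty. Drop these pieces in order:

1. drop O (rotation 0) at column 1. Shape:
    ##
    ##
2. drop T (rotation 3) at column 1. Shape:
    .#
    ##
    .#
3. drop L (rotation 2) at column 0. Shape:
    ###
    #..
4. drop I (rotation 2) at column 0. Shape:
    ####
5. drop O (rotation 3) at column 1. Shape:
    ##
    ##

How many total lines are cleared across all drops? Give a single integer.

Drop 1: O rot0 at col 1 lands with bottom-row=0; cleared 0 line(s) (total 0); column heights now [0 2 2 0], max=2
Drop 2: T rot3 at col 1 lands with bottom-row=2; cleared 0 line(s) (total 0); column heights now [0 4 5 0], max=5
Drop 3: L rot2 at col 0 lands with bottom-row=4; cleared 0 line(s) (total 0); column heights now [6 6 6 0], max=6
Drop 4: I rot2 at col 0 lands with bottom-row=6; cleared 1 line(s) (total 1); column heights now [6 6 6 0], max=6
Drop 5: O rot3 at col 1 lands with bottom-row=6; cleared 0 line(s) (total 1); column heights now [6 8 8 0], max=8

Answer: 1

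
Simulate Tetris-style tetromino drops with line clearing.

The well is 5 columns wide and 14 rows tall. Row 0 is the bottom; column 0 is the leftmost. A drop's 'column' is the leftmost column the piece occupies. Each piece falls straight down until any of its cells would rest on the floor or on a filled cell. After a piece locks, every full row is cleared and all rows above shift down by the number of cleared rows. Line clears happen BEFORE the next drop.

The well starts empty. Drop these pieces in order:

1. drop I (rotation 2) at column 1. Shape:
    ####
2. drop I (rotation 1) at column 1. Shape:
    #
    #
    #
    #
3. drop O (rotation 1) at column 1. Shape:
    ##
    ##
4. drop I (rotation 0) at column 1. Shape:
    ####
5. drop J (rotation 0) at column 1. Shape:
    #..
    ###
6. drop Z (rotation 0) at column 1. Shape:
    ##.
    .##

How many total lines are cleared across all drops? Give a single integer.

Answer: 0

Derivation:
Drop 1: I rot2 at col 1 lands with bottom-row=0; cleared 0 line(s) (total 0); column heights now [0 1 1 1 1], max=1
Drop 2: I rot1 at col 1 lands with bottom-row=1; cleared 0 line(s) (total 0); column heights now [0 5 1 1 1], max=5
Drop 3: O rot1 at col 1 lands with bottom-row=5; cleared 0 line(s) (total 0); column heights now [0 7 7 1 1], max=7
Drop 4: I rot0 at col 1 lands with bottom-row=7; cleared 0 line(s) (total 0); column heights now [0 8 8 8 8], max=8
Drop 5: J rot0 at col 1 lands with bottom-row=8; cleared 0 line(s) (total 0); column heights now [0 10 9 9 8], max=10
Drop 6: Z rot0 at col 1 lands with bottom-row=9; cleared 0 line(s) (total 0); column heights now [0 11 11 10 8], max=11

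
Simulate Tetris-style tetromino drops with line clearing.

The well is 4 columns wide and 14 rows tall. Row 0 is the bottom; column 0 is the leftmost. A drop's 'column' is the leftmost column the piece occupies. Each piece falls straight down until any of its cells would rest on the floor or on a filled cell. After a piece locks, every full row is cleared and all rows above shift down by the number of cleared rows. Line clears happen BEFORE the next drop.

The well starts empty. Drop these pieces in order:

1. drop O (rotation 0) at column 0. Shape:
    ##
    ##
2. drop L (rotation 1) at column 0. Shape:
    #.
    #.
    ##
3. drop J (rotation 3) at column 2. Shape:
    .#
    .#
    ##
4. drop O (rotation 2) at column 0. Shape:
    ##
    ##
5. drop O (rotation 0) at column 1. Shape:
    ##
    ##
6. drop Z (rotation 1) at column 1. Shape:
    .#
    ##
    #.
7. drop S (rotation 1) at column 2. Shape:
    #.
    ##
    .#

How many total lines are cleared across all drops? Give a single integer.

Drop 1: O rot0 at col 0 lands with bottom-row=0; cleared 0 line(s) (total 0); column heights now [2 2 0 0], max=2
Drop 2: L rot1 at col 0 lands with bottom-row=2; cleared 0 line(s) (total 0); column heights now [5 3 0 0], max=5
Drop 3: J rot3 at col 2 lands with bottom-row=0; cleared 1 line(s) (total 1); column heights now [4 2 0 2], max=4
Drop 4: O rot2 at col 0 lands with bottom-row=4; cleared 0 line(s) (total 1); column heights now [6 6 0 2], max=6
Drop 5: O rot0 at col 1 lands with bottom-row=6; cleared 0 line(s) (total 1); column heights now [6 8 8 2], max=8
Drop 6: Z rot1 at col 1 lands with bottom-row=8; cleared 0 line(s) (total 1); column heights now [6 10 11 2], max=11
Drop 7: S rot1 at col 2 lands with bottom-row=10; cleared 0 line(s) (total 1); column heights now [6 10 13 12], max=13

Answer: 1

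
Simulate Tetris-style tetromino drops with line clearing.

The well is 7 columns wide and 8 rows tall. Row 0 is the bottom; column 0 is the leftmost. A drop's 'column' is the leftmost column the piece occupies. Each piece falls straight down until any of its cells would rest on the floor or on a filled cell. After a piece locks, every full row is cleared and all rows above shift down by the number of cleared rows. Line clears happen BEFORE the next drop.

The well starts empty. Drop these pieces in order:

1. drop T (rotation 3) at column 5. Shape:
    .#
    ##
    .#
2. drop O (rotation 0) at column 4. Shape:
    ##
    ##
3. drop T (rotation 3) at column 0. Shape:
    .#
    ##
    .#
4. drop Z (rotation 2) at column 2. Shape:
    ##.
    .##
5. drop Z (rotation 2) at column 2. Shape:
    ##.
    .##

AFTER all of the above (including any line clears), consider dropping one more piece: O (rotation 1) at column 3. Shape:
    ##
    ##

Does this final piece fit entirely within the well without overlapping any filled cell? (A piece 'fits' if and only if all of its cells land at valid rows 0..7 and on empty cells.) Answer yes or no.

Answer: no

Derivation:
Drop 1: T rot3 at col 5 lands with bottom-row=0; cleared 0 line(s) (total 0); column heights now [0 0 0 0 0 2 3], max=3
Drop 2: O rot0 at col 4 lands with bottom-row=2; cleared 0 line(s) (total 0); column heights now [0 0 0 0 4 4 3], max=4
Drop 3: T rot3 at col 0 lands with bottom-row=0; cleared 0 line(s) (total 0); column heights now [2 3 0 0 4 4 3], max=4
Drop 4: Z rot2 at col 2 lands with bottom-row=4; cleared 0 line(s) (total 0); column heights now [2 3 6 6 5 4 3], max=6
Drop 5: Z rot2 at col 2 lands with bottom-row=6; cleared 0 line(s) (total 0); column heights now [2 3 8 8 7 4 3], max=8
Test piece O rot1 at col 3 (width 2): heights before test = [2 3 8 8 7 4 3]; fits = False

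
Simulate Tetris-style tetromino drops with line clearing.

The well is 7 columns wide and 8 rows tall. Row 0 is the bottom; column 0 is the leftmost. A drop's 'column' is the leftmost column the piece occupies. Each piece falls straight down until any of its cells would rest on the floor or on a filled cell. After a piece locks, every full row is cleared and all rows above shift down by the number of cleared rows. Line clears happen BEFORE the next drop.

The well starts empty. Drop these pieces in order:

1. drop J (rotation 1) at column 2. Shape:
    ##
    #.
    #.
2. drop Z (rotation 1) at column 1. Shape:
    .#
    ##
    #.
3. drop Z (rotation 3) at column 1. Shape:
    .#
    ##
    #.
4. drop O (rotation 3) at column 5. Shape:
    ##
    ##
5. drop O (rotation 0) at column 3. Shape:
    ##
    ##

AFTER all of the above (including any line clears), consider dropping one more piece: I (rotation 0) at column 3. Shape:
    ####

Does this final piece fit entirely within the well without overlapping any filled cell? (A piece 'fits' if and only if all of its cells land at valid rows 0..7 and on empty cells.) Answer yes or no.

Drop 1: J rot1 at col 2 lands with bottom-row=0; cleared 0 line(s) (total 0); column heights now [0 0 3 3 0 0 0], max=3
Drop 2: Z rot1 at col 1 lands with bottom-row=2; cleared 0 line(s) (total 0); column heights now [0 4 5 3 0 0 0], max=5
Drop 3: Z rot3 at col 1 lands with bottom-row=4; cleared 0 line(s) (total 0); column heights now [0 6 7 3 0 0 0], max=7
Drop 4: O rot3 at col 5 lands with bottom-row=0; cleared 0 line(s) (total 0); column heights now [0 6 7 3 0 2 2], max=7
Drop 5: O rot0 at col 3 lands with bottom-row=3; cleared 0 line(s) (total 0); column heights now [0 6 7 5 5 2 2], max=7
Test piece I rot0 at col 3 (width 4): heights before test = [0 6 7 5 5 2 2]; fits = True

Answer: yes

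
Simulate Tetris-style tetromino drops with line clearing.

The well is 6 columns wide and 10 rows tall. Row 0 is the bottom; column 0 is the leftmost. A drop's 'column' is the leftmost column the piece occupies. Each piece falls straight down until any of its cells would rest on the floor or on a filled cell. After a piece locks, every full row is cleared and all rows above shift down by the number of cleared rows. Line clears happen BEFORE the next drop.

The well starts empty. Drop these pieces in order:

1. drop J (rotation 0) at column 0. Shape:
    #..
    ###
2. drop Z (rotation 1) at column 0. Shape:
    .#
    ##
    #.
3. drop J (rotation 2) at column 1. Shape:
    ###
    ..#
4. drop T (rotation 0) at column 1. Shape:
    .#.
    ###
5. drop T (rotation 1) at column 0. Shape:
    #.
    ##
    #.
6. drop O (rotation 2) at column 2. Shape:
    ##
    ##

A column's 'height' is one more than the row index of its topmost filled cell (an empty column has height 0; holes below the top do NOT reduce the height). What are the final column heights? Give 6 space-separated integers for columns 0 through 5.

Answer: 9 8 10 10 0 0

Derivation:
Drop 1: J rot0 at col 0 lands with bottom-row=0; cleared 0 line(s) (total 0); column heights now [2 1 1 0 0 0], max=2
Drop 2: Z rot1 at col 0 lands with bottom-row=2; cleared 0 line(s) (total 0); column heights now [4 5 1 0 0 0], max=5
Drop 3: J rot2 at col 1 lands with bottom-row=4; cleared 0 line(s) (total 0); column heights now [4 6 6 6 0 0], max=6
Drop 4: T rot0 at col 1 lands with bottom-row=6; cleared 0 line(s) (total 0); column heights now [4 7 8 7 0 0], max=8
Drop 5: T rot1 at col 0 lands with bottom-row=6; cleared 0 line(s) (total 0); column heights now [9 8 8 7 0 0], max=9
Drop 6: O rot2 at col 2 lands with bottom-row=8; cleared 0 line(s) (total 0); column heights now [9 8 10 10 0 0], max=10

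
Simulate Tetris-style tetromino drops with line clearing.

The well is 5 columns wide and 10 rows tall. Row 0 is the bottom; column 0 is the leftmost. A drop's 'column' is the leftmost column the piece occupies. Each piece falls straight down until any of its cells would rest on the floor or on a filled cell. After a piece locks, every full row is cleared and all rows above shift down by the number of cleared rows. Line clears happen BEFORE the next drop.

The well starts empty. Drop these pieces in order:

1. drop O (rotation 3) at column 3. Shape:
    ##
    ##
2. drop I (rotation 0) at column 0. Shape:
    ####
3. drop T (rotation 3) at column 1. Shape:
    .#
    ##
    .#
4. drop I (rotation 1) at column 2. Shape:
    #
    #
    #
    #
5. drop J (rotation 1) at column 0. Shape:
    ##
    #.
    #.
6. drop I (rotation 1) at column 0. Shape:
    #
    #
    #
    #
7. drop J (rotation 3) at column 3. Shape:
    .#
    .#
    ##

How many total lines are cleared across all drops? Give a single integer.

Answer: 0

Derivation:
Drop 1: O rot3 at col 3 lands with bottom-row=0; cleared 0 line(s) (total 0); column heights now [0 0 0 2 2], max=2
Drop 2: I rot0 at col 0 lands with bottom-row=2; cleared 0 line(s) (total 0); column heights now [3 3 3 3 2], max=3
Drop 3: T rot3 at col 1 lands with bottom-row=3; cleared 0 line(s) (total 0); column heights now [3 5 6 3 2], max=6
Drop 4: I rot1 at col 2 lands with bottom-row=6; cleared 0 line(s) (total 0); column heights now [3 5 10 3 2], max=10
Drop 5: J rot1 at col 0 lands with bottom-row=3; cleared 0 line(s) (total 0); column heights now [6 6 10 3 2], max=10
Drop 6: I rot1 at col 0 lands with bottom-row=6; cleared 0 line(s) (total 0); column heights now [10 6 10 3 2], max=10
Drop 7: J rot3 at col 3 lands with bottom-row=3; cleared 0 line(s) (total 0); column heights now [10 6 10 4 6], max=10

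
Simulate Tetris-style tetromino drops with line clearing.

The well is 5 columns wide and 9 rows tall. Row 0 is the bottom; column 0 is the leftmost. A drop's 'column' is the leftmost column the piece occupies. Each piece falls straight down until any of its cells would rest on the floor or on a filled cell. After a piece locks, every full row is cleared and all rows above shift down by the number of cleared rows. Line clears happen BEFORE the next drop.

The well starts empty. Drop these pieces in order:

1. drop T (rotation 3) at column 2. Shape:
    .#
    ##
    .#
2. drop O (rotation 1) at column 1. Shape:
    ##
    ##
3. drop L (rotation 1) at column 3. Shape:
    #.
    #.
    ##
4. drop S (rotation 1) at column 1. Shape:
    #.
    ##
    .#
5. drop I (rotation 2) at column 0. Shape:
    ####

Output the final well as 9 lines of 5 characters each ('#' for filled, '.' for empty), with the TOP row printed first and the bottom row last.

Drop 1: T rot3 at col 2 lands with bottom-row=0; cleared 0 line(s) (total 0); column heights now [0 0 2 3 0], max=3
Drop 2: O rot1 at col 1 lands with bottom-row=2; cleared 0 line(s) (total 0); column heights now [0 4 4 3 0], max=4
Drop 3: L rot1 at col 3 lands with bottom-row=3; cleared 0 line(s) (total 0); column heights now [0 4 4 6 4], max=6
Drop 4: S rot1 at col 1 lands with bottom-row=4; cleared 0 line(s) (total 0); column heights now [0 7 6 6 4], max=7
Drop 5: I rot2 at col 0 lands with bottom-row=7; cleared 0 line(s) (total 0); column heights now [8 8 8 8 4], max=8

Answer: .....
####.
.#...
.###.
..##.
.####
.###.
..##.
...#.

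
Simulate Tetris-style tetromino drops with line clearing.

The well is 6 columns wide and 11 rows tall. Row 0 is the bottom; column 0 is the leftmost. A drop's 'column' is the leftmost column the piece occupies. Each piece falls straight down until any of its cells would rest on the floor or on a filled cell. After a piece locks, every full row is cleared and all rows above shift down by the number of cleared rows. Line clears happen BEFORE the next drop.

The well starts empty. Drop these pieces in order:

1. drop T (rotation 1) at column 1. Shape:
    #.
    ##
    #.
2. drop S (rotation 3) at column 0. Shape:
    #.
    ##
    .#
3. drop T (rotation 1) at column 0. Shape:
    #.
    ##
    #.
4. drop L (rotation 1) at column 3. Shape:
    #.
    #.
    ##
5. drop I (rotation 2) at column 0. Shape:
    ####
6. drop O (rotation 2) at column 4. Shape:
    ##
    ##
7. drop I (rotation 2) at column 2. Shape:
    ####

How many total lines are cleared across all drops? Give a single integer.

Answer: 0

Derivation:
Drop 1: T rot1 at col 1 lands with bottom-row=0; cleared 0 line(s) (total 0); column heights now [0 3 2 0 0 0], max=3
Drop 2: S rot3 at col 0 lands with bottom-row=3; cleared 0 line(s) (total 0); column heights now [6 5 2 0 0 0], max=6
Drop 3: T rot1 at col 0 lands with bottom-row=6; cleared 0 line(s) (total 0); column heights now [9 8 2 0 0 0], max=9
Drop 4: L rot1 at col 3 lands with bottom-row=0; cleared 0 line(s) (total 0); column heights now [9 8 2 3 1 0], max=9
Drop 5: I rot2 at col 0 lands with bottom-row=9; cleared 0 line(s) (total 0); column heights now [10 10 10 10 1 0], max=10
Drop 6: O rot2 at col 4 lands with bottom-row=1; cleared 0 line(s) (total 0); column heights now [10 10 10 10 3 3], max=10
Drop 7: I rot2 at col 2 lands with bottom-row=10; cleared 0 line(s) (total 0); column heights now [10 10 11 11 11 11], max=11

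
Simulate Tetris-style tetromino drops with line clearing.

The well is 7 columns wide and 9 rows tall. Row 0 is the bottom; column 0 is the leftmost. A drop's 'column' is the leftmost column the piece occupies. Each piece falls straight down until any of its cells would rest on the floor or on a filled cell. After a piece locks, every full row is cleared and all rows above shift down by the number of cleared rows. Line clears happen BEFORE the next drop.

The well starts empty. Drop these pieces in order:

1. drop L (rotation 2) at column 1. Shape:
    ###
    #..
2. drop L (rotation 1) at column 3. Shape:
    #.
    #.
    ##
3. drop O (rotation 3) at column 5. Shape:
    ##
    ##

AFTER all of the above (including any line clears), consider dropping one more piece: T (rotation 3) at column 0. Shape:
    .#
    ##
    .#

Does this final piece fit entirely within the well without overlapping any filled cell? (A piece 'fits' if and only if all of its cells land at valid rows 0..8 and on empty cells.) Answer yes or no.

Answer: yes

Derivation:
Drop 1: L rot2 at col 1 lands with bottom-row=0; cleared 0 line(s) (total 0); column heights now [0 2 2 2 0 0 0], max=2
Drop 2: L rot1 at col 3 lands with bottom-row=2; cleared 0 line(s) (total 0); column heights now [0 2 2 5 3 0 0], max=5
Drop 3: O rot3 at col 5 lands with bottom-row=0; cleared 0 line(s) (total 0); column heights now [0 2 2 5 3 2 2], max=5
Test piece T rot3 at col 0 (width 2): heights before test = [0 2 2 5 3 2 2]; fits = True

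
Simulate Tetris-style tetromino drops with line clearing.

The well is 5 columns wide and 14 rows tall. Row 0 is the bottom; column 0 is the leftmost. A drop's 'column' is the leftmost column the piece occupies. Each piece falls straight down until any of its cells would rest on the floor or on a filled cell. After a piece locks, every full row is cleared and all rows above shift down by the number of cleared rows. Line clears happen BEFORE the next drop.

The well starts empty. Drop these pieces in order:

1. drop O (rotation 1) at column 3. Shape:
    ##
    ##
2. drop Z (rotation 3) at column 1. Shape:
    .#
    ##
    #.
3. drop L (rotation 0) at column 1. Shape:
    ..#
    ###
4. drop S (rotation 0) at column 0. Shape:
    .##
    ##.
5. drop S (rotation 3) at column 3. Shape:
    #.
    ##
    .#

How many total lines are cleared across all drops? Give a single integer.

Drop 1: O rot1 at col 3 lands with bottom-row=0; cleared 0 line(s) (total 0); column heights now [0 0 0 2 2], max=2
Drop 2: Z rot3 at col 1 lands with bottom-row=0; cleared 0 line(s) (total 0); column heights now [0 2 3 2 2], max=3
Drop 3: L rot0 at col 1 lands with bottom-row=3; cleared 0 line(s) (total 0); column heights now [0 4 4 5 2], max=5
Drop 4: S rot0 at col 0 lands with bottom-row=4; cleared 0 line(s) (total 0); column heights now [5 6 6 5 2], max=6
Drop 5: S rot3 at col 3 lands with bottom-row=4; cleared 0 line(s) (total 0); column heights now [5 6 6 7 6], max=7

Answer: 0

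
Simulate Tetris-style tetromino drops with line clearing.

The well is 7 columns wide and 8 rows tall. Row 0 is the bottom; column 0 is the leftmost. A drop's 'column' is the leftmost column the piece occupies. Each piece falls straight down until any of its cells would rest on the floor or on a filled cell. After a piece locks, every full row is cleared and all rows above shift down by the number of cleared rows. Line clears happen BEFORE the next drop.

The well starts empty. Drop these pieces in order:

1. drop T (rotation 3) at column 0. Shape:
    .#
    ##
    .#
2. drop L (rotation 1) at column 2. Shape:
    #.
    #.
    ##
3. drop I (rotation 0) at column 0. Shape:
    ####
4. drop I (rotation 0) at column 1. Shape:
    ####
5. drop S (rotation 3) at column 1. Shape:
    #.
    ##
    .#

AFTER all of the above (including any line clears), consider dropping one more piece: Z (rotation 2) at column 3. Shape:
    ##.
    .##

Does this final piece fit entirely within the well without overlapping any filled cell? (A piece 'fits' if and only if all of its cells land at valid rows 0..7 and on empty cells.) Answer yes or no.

Drop 1: T rot3 at col 0 lands with bottom-row=0; cleared 0 line(s) (total 0); column heights now [2 3 0 0 0 0 0], max=3
Drop 2: L rot1 at col 2 lands with bottom-row=0; cleared 0 line(s) (total 0); column heights now [2 3 3 1 0 0 0], max=3
Drop 3: I rot0 at col 0 lands with bottom-row=3; cleared 0 line(s) (total 0); column heights now [4 4 4 4 0 0 0], max=4
Drop 4: I rot0 at col 1 lands with bottom-row=4; cleared 0 line(s) (total 0); column heights now [4 5 5 5 5 0 0], max=5
Drop 5: S rot3 at col 1 lands with bottom-row=5; cleared 0 line(s) (total 0); column heights now [4 8 7 5 5 0 0], max=8
Test piece Z rot2 at col 3 (width 3): heights before test = [4 8 7 5 5 0 0]; fits = True

Answer: yes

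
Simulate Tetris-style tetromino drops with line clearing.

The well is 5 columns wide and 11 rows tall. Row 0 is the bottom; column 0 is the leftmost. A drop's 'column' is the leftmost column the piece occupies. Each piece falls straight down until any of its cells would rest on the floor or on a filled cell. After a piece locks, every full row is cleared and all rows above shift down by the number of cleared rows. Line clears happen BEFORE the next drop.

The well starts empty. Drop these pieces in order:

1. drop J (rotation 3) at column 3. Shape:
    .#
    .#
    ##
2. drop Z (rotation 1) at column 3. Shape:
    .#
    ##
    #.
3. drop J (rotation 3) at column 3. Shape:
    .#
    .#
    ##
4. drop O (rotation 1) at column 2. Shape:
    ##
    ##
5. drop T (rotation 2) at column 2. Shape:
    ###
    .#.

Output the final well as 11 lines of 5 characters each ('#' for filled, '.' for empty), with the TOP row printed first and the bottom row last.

Drop 1: J rot3 at col 3 lands with bottom-row=0; cleared 0 line(s) (total 0); column heights now [0 0 0 1 3], max=3
Drop 2: Z rot1 at col 3 lands with bottom-row=2; cleared 0 line(s) (total 0); column heights now [0 0 0 4 5], max=5
Drop 3: J rot3 at col 3 lands with bottom-row=5; cleared 0 line(s) (total 0); column heights now [0 0 0 6 8], max=8
Drop 4: O rot1 at col 2 lands with bottom-row=6; cleared 0 line(s) (total 0); column heights now [0 0 8 8 8], max=8
Drop 5: T rot2 at col 2 lands with bottom-row=8; cleared 0 line(s) (total 0); column heights now [0 0 10 10 10], max=10

Answer: .....
..###
...#.
..###
..###
...##
....#
...##
...##
....#
...##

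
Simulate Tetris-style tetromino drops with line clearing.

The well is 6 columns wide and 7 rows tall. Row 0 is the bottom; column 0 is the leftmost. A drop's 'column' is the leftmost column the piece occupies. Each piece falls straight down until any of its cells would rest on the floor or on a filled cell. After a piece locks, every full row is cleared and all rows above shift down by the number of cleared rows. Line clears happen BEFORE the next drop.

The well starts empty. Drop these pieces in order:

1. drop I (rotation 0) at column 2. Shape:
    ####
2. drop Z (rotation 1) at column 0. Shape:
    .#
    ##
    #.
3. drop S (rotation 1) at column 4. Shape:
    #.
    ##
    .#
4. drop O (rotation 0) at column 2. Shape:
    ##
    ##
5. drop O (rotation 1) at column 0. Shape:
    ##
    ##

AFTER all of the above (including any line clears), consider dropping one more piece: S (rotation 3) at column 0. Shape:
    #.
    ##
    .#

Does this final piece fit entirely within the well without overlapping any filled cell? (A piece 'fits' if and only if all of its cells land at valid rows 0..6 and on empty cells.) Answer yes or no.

Drop 1: I rot0 at col 2 lands with bottom-row=0; cleared 0 line(s) (total 0); column heights now [0 0 1 1 1 1], max=1
Drop 2: Z rot1 at col 0 lands with bottom-row=0; cleared 0 line(s) (total 0); column heights now [2 3 1 1 1 1], max=3
Drop 3: S rot1 at col 4 lands with bottom-row=1; cleared 0 line(s) (total 0); column heights now [2 3 1 1 4 3], max=4
Drop 4: O rot0 at col 2 lands with bottom-row=1; cleared 0 line(s) (total 0); column heights now [2 3 3 3 4 3], max=4
Drop 5: O rot1 at col 0 lands with bottom-row=3; cleared 0 line(s) (total 0); column heights now [5 5 3 3 4 3], max=5
Test piece S rot3 at col 0 (width 2): heights before test = [5 5 3 3 4 3]; fits = False

Answer: no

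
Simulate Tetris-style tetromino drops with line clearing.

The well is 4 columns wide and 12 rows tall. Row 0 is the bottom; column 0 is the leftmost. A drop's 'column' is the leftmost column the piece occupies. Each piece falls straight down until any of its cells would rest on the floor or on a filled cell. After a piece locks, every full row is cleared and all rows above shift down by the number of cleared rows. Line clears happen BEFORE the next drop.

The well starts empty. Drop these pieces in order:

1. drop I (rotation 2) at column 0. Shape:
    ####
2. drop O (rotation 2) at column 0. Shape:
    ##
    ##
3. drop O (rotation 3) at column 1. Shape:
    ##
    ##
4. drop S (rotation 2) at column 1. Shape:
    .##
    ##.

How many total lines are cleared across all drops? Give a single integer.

Drop 1: I rot2 at col 0 lands with bottom-row=0; cleared 1 line(s) (total 1); column heights now [0 0 0 0], max=0
Drop 2: O rot2 at col 0 lands with bottom-row=0; cleared 0 line(s) (total 1); column heights now [2 2 0 0], max=2
Drop 3: O rot3 at col 1 lands with bottom-row=2; cleared 0 line(s) (total 1); column heights now [2 4 4 0], max=4
Drop 4: S rot2 at col 1 lands with bottom-row=4; cleared 0 line(s) (total 1); column heights now [2 5 6 6], max=6

Answer: 1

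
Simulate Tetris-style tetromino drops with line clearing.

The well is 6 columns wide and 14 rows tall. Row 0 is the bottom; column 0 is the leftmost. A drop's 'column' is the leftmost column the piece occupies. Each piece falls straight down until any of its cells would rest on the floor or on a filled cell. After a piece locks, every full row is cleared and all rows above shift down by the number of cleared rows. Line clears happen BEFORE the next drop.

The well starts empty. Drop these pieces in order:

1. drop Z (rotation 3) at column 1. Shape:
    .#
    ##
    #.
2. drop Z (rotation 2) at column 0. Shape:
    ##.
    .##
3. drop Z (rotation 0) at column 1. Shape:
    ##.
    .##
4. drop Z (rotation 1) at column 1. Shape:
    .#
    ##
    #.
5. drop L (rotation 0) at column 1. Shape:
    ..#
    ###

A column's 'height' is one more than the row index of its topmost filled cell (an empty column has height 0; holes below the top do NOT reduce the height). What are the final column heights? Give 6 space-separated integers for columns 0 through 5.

Answer: 5 10 10 11 0 0

Derivation:
Drop 1: Z rot3 at col 1 lands with bottom-row=0; cleared 0 line(s) (total 0); column heights now [0 2 3 0 0 0], max=3
Drop 2: Z rot2 at col 0 lands with bottom-row=3; cleared 0 line(s) (total 0); column heights now [5 5 4 0 0 0], max=5
Drop 3: Z rot0 at col 1 lands with bottom-row=4; cleared 0 line(s) (total 0); column heights now [5 6 6 5 0 0], max=6
Drop 4: Z rot1 at col 1 lands with bottom-row=6; cleared 0 line(s) (total 0); column heights now [5 8 9 5 0 0], max=9
Drop 5: L rot0 at col 1 lands with bottom-row=9; cleared 0 line(s) (total 0); column heights now [5 10 10 11 0 0], max=11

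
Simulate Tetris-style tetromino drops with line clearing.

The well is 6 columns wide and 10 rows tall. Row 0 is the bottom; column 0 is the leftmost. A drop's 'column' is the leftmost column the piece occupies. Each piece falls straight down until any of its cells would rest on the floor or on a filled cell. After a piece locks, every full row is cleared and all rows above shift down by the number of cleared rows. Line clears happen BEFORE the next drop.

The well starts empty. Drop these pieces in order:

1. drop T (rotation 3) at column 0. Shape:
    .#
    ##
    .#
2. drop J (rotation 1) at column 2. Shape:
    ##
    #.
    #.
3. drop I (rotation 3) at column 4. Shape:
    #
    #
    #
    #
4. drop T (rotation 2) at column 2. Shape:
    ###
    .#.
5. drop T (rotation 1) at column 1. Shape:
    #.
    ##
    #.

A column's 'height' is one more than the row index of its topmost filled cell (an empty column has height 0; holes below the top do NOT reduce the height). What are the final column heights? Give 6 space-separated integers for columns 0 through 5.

Answer: 2 7 6 5 5 0

Derivation:
Drop 1: T rot3 at col 0 lands with bottom-row=0; cleared 0 line(s) (total 0); column heights now [2 3 0 0 0 0], max=3
Drop 2: J rot1 at col 2 lands with bottom-row=0; cleared 0 line(s) (total 0); column heights now [2 3 3 3 0 0], max=3
Drop 3: I rot3 at col 4 lands with bottom-row=0; cleared 0 line(s) (total 0); column heights now [2 3 3 3 4 0], max=4
Drop 4: T rot2 at col 2 lands with bottom-row=3; cleared 0 line(s) (total 0); column heights now [2 3 5 5 5 0], max=5
Drop 5: T rot1 at col 1 lands with bottom-row=4; cleared 0 line(s) (total 0); column heights now [2 7 6 5 5 0], max=7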